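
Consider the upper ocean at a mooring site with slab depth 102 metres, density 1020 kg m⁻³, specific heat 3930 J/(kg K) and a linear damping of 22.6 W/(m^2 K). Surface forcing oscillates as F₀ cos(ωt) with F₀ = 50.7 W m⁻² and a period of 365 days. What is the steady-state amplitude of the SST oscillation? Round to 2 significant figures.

0.60 K

Areal heat capacity C = ρ c_p D = 1020 × 3930 × 102 = 4.09×10^8 J/(m^2 K).
Angular frequency ω = 2π / T = 2π / 3.15×10^7 s = 1.99×10^-7 s⁻¹.
√((Cω)² + λ²) = √((81.5)² + 22.6²) = 84.5 W/(m²·K).
Amplitude A = F₀ / √((Cω)²+λ²) = 50.7 / 84.5 = 0.600 K.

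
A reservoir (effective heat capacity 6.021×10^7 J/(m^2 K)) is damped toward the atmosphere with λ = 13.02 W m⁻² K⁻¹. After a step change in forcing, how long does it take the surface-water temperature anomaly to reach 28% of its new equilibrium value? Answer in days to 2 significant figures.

18 days

Areal heat capacity C = 6.021×10^7 J/(m^2 K) (given).
τ = C / λ = 6.02×10^7 / 13.02 = 4.62×10^6 s.
Fraction reached: 1 − e^(−t/τ) = 0.28 ⇒ t = −τ ln(1 − 0.28) = τ × 0.329.
t = 1.52×10^6 s = 17.6 days.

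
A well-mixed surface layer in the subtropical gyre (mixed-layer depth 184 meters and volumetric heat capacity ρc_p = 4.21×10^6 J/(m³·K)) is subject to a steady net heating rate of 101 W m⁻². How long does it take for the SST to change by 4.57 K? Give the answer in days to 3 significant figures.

Areal heat capacity C = ρc_p × D = 4.21×10^6 × 184 = 7.75×10^8 J/(m²·K).
Time required: Δt = C ΔT / F = 7.75×10^8 × 4.57 / 101 = 3.51×10^7 s.
In days: 3.51×10^7 s / (86400 s/day) = 406 days.

406 days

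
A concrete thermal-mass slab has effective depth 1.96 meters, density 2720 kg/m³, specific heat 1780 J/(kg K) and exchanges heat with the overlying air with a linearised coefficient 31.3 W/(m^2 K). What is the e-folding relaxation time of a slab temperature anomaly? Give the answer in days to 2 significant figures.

Areal heat capacity C = ρ c_p D = 2720 × 1780 × 1.96 = 9.49×10^6 J/(m²·K).
Relaxation time τ = C / λ = 9.49×10^6 / 31.3 = 3.03×10^5 s.
In days: 3.03×10^5 s / (86400 s/day) = 3.51 days.

3.5 days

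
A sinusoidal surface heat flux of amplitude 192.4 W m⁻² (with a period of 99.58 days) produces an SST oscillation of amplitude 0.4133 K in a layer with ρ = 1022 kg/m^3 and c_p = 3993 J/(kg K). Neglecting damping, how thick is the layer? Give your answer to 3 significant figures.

ω = 2π / 8.60×10^6 s = 7.30×10^-7 s⁻¹.
Required C = F₀ / (A ω) = 192.4 / (0.4133 × 7.30×10^-7) = 6.37×10^8 J/(m²·K).
D = C / (ρ c_p) = 6.37×10^8 / (1022 × 3993) = 156 m.

156 m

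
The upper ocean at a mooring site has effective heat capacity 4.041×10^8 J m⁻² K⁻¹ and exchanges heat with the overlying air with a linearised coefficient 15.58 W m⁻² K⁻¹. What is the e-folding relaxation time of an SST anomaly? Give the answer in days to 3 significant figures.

300 days

Areal heat capacity C = 4.041×10^8 J m⁻² K⁻¹ (given).
Relaxation time τ = C / λ = 4.04×10^8 / 15.58 = 2.59×10^7 s.
In days: 2.59×10^7 s / (86400 s/day) = 300 days.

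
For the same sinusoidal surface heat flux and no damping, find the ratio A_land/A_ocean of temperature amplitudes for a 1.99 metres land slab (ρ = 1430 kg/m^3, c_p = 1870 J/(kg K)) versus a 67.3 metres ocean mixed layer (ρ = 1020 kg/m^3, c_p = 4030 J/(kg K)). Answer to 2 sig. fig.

52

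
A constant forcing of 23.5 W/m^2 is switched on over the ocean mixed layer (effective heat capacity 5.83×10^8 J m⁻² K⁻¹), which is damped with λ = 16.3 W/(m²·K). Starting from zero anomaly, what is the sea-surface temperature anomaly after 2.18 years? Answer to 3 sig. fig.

Areal heat capacity C = 5.83×10^8 J m⁻² K⁻¹ (given).
τ = C / λ = 5.83×10^8 / 16.3 = 3.58×10^7 s.
Equilibrium anomaly ΔT_eq = F / λ = 23.5 / 16.3 = 1.44 K.
t = 2.18 years = 6.88×10^7 s, so t/τ = 1.92.
ΔT(t) = ΔT_eq (1 − e^(−t/τ)) = 1.44 × (1 − e^−1.92) = 1.23 K.

1.23 K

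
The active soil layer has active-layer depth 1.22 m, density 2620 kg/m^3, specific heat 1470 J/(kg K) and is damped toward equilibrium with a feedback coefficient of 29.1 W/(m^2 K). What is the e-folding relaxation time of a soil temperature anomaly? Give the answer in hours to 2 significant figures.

Areal heat capacity C = ρ c_p D = 2620 × 1470 × 1.22 = 4.70×10^6 J/(m^2 K).
Relaxation time τ = C / λ = 4.70×10^6 / 29.1 = 1.61×10^5 s.
In hours: 1.61×10^5 s / (3600 s/hour) = 44.9 hours.

45 hours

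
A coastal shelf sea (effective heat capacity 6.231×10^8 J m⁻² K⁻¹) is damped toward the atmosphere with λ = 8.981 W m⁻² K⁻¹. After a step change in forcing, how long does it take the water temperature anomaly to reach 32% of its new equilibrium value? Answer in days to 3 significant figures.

Areal heat capacity C = 6.231×10^8 J m⁻² K⁻¹ (given).
τ = C / λ = 6.23×10^8 / 8.981 = 6.94×10^7 s.
Fraction reached: 1 − e^(−t/τ) = 0.32 ⇒ t = −τ ln(1 − 0.32) = τ × 0.386.
t = 2.68×10^7 s = 310 days.

310 days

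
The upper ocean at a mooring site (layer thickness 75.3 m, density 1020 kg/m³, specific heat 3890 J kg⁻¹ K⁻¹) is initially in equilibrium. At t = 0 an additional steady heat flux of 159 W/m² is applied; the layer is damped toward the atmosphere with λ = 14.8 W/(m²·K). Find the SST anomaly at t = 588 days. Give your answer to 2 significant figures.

9.9 K

Areal heat capacity C = ρ c_p D = 1020 × 3890 × 75.3 = 2.99×10^8 J m⁻² K⁻¹.
τ = C / λ = 2.99×10^8 / 14.8 = 2.02×10^7 s.
Equilibrium anomaly ΔT_eq = F / λ = 159 / 14.8 = 10.7 K.
t = 588 days = 5.08×10^7 s, so t/τ = 2.52.
ΔT(t) = ΔT_eq (1 − e^(−t/τ)) = 10.7 × (1 − e^−2.52) = 9.88 K.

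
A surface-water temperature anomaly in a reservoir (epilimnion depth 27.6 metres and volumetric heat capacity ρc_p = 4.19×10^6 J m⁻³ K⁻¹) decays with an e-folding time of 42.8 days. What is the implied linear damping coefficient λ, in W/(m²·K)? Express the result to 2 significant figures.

Areal heat capacity C = ρc_p × D = 4.19×10^6 × 27.6 = 1.16×10^8 J m⁻² K⁻¹.
τ = 42.8 days = 3.70×10^6 s.
λ = C / τ = 1.16×10^8 / 3.70×10^6 = 31.3 W/(m²·K).

31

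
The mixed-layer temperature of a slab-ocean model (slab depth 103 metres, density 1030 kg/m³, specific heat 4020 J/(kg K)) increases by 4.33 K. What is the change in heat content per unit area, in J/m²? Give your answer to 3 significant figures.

1.85×10^9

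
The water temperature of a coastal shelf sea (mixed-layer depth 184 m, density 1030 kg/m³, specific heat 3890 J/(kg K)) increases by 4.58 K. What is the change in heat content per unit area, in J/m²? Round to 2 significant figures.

3.4×10^9

Areal heat capacity C = ρ c_p D = 1030 × 3890 × 184 = 7.37×10^8 J m⁻² K⁻¹.
ΔQ = C ΔT = 7.37×10^8 × 4.58 = 3.38×10^9 J/m².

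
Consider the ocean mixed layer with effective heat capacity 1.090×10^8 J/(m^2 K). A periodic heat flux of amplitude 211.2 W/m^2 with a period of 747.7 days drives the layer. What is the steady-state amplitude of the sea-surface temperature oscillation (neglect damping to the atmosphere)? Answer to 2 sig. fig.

20 K

Areal heat capacity C = 1.090×10^8 J/(m^2 K) (given).
Angular frequency ω = 2π / T = 2π / 6.46×10^7 s = 9.73×10^-8 s⁻¹.
Cω = 1.09×10^8 × 9.73×10^-8 = 10.6 W/(m²·K).
Amplitude A = F₀ / (Cω) = 211.2 / 10.6 = 19.9 K.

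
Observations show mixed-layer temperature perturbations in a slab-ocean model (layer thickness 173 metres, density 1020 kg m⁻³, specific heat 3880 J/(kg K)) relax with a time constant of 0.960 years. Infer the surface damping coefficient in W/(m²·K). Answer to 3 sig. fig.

22.6

Areal heat capacity C = ρ c_p D = 1020 × 3880 × 173 = 6.85×10^8 J/(m²·K).
τ = 0.960 years = 3.03×10^7 s.
λ = C / τ = 6.85×10^8 / 3.03×10^7 = 22.6 W/(m²·K).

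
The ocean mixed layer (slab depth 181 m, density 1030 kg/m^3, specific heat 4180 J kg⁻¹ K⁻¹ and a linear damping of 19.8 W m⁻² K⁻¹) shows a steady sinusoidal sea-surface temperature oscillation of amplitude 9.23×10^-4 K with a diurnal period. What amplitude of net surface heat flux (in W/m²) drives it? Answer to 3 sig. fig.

52.3

Areal heat capacity C = ρ c_p D = 1030 × 4180 × 181 = 7.79×10^8 J/(m^2 K).
ω = 2π / 86400 s = 7.27×10^-5 s⁻¹.
√((Cω)² + λ²) = √((56700)² + 19.8²) = 56700 W/(m²·K).
F₀ = A × √((Cω)²+λ²) = 9.23×10^-4 × 56700 = 52.3 W/m².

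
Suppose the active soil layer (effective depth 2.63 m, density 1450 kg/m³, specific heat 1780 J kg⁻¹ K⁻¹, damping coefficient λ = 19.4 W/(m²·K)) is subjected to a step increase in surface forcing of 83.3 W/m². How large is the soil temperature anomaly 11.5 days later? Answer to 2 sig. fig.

4.0 K

Areal heat capacity C = ρ c_p D = 1450 × 1780 × 2.63 = 6.79×10^6 J m⁻² K⁻¹.
τ = C / λ = 6.79×10^6 / 19.4 = 3.50×10^5 s.
Equilibrium anomaly ΔT_eq = F / λ = 83.3 / 19.4 = 4.29 K.
t = 11.5 days = 9.94×10^5 s, so t/τ = 2.84.
ΔT(t) = ΔT_eq (1 − e^(−t/τ)) = 4.29 × (1 − e^−2.84) = 4.04 K.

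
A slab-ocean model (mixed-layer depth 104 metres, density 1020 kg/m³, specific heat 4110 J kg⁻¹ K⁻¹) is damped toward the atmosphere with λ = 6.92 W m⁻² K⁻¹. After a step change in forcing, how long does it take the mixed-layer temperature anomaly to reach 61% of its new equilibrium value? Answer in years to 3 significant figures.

Areal heat capacity C = ρ c_p D = 1020 × 4110 × 104 = 4.36×10^8 J m⁻² K⁻¹.
τ = C / λ = 4.36×10^8 / 6.92 = 6.30×10^7 s.
Fraction reached: 1 − e^(−t/τ) = 0.61 ⇒ t = −τ ln(1 − 0.61) = τ × 0.942.
t = 5.93×10^7 s = 1.88 years.

1.88 years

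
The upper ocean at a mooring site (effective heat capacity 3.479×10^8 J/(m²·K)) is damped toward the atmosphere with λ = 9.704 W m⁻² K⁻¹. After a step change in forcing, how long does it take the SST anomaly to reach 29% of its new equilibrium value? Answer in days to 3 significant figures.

Areal heat capacity C = 3.479×10^8 J/(m²·K) (given).
τ = C / λ = 3.48×10^8 / 9.704 = 3.59×10^7 s.
Fraction reached: 1 − e^(−t/τ) = 0.29 ⇒ t = −τ ln(1 − 0.29) = τ × 0.342.
t = 1.23×10^7 s = 142 days.

142 days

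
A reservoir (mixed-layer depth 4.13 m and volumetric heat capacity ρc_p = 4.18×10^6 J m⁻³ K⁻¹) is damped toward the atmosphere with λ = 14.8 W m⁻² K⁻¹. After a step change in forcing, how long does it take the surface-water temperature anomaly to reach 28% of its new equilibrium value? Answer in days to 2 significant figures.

Areal heat capacity C = ρc_p × D = 4.18×10^6 × 4.13 = 1.73×10^7 J m⁻² K⁻¹.
τ = C / λ = 1.73×10^7 / 14.8 = 1.17×10^6 s.
Fraction reached: 1 − e^(−t/τ) = 0.28 ⇒ t = −τ ln(1 − 0.28) = τ × 0.329.
t = 3.83×10^5 s = 4.43 days.

4.4 days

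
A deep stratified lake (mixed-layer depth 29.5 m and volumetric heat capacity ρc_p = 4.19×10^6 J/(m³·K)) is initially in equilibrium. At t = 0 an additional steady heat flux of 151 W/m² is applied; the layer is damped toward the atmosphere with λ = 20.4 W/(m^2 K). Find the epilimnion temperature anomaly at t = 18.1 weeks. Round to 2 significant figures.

Areal heat capacity C = ρc_p × D = 4.19×10^6 × 29.5 = 1.24×10^8 J m⁻² K⁻¹.
τ = C / λ = 1.24×10^8 / 20.4 = 6.06×10^6 s.
Equilibrium anomaly ΔT_eq = F / λ = 151 / 20.4 = 7.40 K.
t = 18.1 weeks = 1.09×10^7 s, so t/τ = 1.81.
ΔT(t) = ΔT_eq (1 − e^(−t/τ)) = 7.40 × (1 − e^−1.81) = 6.19 K.

6.2 K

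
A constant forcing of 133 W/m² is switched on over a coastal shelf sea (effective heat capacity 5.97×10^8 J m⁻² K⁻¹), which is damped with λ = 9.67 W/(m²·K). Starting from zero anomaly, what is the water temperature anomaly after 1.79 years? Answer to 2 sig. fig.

Areal heat capacity C = 5.97×10^8 J m⁻² K⁻¹ (given).
τ = C / λ = 5.97×10^8 / 9.67 = 6.17×10^7 s.
Equilibrium anomaly ΔT_eq = F / λ = 133 / 9.67 = 13.8 K.
t = 1.79 years = 5.65×10^7 s, so t/τ = 0.915.
ΔT(t) = ΔT_eq (1 − e^(−t/τ)) = 13.8 × (1 − e^−0.915) = 8.25 K.

8.2 K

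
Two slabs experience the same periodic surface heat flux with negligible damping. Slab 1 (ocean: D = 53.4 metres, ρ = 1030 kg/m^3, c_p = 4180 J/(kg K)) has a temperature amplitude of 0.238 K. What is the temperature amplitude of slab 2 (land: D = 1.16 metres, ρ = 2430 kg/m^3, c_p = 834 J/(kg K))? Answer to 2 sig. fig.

23 K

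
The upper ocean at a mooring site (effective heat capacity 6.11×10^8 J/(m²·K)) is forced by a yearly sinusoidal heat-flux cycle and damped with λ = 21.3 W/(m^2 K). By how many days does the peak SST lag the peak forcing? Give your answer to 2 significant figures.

81 days

Areal heat capacity C = 6.11×10^8 J/(m²·K) (given).
ω = 2π / 3.15×10^7 s = 1.99×10^-7 s⁻¹.
Phase lag φ = arctan(Cω/λ) = arctan(122/21.3) = 1.40 rad.
Time lag = φ / ω = 1.40 / 1.99×10^-7 = 7.01×10^6 s = 81.2 days.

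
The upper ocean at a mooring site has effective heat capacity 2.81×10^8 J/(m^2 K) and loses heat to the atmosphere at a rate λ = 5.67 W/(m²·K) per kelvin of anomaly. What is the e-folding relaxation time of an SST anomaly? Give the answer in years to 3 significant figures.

1.57 years

Areal heat capacity C = 2.81×10^8 J/(m^2 K) (given).
Relaxation time τ = C / λ = 2.81×10^8 / 5.67 = 4.96×10^7 s.
In years: 4.96×10^7 s / (3.156×10^7 s/year) = 1.57 years.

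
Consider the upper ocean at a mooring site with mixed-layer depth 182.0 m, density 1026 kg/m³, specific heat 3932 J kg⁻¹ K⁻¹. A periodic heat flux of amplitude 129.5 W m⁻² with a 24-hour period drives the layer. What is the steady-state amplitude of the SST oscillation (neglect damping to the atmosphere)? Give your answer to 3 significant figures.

0.00243 K

Areal heat capacity C = ρ c_p D = 1026 × 3932 × 182.0 = 7.34×10^8 J/(m²·K).
Angular frequency ω = 2π / T = 2π / 86400 s = 7.27×10^-5 s⁻¹.
Cω = 7.34×10^8 × 7.27×10^-5 = 53400 W/(m²·K).
Amplitude A = F₀ / (Cω) = 129.5 / 53400 = 0.00243 K.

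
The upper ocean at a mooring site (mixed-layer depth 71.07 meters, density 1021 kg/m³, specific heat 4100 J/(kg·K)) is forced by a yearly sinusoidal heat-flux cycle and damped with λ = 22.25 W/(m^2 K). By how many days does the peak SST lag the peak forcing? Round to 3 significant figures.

Areal heat capacity C = ρ c_p D = 1021 × 4100 × 71.07 = 2.98×10^8 J/(m²·K).
ω = 2π / 3.15×10^7 s = 1.99×10^-7 s⁻¹.
Phase lag φ = arctan(Cω/λ) = arctan(59.3/22.25) = 1.21 rad.
Time lag = φ / ω = 1.21 / 1.99×10^-7 = 6.08×10^6 s = 70.4 days.

70.4 days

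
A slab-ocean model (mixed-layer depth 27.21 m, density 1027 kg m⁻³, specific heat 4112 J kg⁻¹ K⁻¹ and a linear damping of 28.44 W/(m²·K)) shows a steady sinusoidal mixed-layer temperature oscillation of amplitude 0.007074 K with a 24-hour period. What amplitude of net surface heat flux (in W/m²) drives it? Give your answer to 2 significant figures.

59

Areal heat capacity C = ρ c_p D = 1027 × 4112 × 27.21 = 1.15×10^8 J m⁻² K⁻¹.
ω = 2π / 86400 s = 7.27×10^-5 s⁻¹.
√((Cω)² + λ²) = √((8360)² + 28.44²) = 8360 W/(m²·K).
F₀ = A × √((Cω)²+λ²) = 0.007074 × 8360 = 59.1 W/m².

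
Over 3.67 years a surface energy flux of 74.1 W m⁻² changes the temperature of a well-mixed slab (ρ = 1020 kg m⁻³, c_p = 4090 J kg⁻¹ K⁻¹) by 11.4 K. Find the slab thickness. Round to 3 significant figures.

180 m

Heat input Q = F Δt = 74.1 × 1.16×10^8 s = 8.58×10^9 J/m².
Required areal heat capacity C = Q / ΔT = 7.53×10^8 J/(m²·K).
Depth D = C / (ρ c_p) = 7.53×10^8 / (1020 × 4090) = 180 m.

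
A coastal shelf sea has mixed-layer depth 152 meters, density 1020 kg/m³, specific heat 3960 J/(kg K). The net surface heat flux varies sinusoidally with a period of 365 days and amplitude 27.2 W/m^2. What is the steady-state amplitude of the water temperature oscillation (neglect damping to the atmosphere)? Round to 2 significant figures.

Areal heat capacity C = ρ c_p D = 1020 × 3960 × 152 = 6.14×10^8 J/(m^2 K).
Angular frequency ω = 2π / T = 2π / 3.15×10^7 s = 1.99×10^-7 s⁻¹.
Cω = 6.14×10^8 × 1.99×10^-7 = 122 W/(m²·K).
Amplitude A = F₀ / (Cω) = 27.2 / 122 = 0.222 K.

0.22 K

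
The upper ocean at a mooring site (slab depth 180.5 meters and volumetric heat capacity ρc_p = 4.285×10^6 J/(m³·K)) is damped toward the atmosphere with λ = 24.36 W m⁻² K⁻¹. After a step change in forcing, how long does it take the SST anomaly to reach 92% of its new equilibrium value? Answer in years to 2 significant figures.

Areal heat capacity C = ρc_p × D = 4.285×10^6 × 180.5 = 7.73×10^8 J m⁻² K⁻¹.
τ = C / λ = 7.73×10^8 / 24.36 = 3.18×10^7 s.
Fraction reached: 1 − e^(−t/τ) = 0.92 ⇒ t = −τ ln(1 − 0.92) = τ × 2.53.
t = 8.02×10^7 s = 2.54 years.

2.5 years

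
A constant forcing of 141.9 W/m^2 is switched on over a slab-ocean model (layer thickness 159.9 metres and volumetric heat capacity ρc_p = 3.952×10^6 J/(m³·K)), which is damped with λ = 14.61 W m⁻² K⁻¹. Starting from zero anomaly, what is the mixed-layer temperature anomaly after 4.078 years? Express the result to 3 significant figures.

9.22 K

Areal heat capacity C = ρc_p × D = 3.952×10^6 × 159.9 = 6.32×10^8 J/(m²·K).
τ = C / λ = 6.32×10^8 / 14.61 = 4.33×10^7 s.
Equilibrium anomaly ΔT_eq = F / λ = 141.9 / 14.61 = 9.71 K.
t = 4.078 years = 1.29×10^8 s, so t/τ = 2.98.
ΔT(t) = ΔT_eq (1 − e^(−t/τ)) = 9.71 × (1 − e^−2.98) = 9.22 K.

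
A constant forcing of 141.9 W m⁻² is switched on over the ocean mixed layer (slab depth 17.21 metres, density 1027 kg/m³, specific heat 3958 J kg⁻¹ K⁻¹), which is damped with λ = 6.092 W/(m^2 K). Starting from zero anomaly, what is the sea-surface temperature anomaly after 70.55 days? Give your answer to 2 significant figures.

9.6 K

Areal heat capacity C = ρ c_p D = 1027 × 3958 × 17.21 = 7.00×10^7 J/(m²·K).
τ = C / λ = 7.00×10^7 / 6.092 = 1.15×10^7 s.
Equilibrium anomaly ΔT_eq = F / λ = 141.9 / 6.092 = 23.3 K.
t = 70.55 days = 6.10×10^6 s, so t/τ = 0.531.
ΔT(t) = ΔT_eq (1 − e^(−t/τ)) = 23.3 × (1 − e^−0.531) = 9.59 K.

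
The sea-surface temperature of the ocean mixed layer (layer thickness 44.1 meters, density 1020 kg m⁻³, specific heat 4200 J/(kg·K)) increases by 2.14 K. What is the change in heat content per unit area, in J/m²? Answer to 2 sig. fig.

4.0×10^8

Areal heat capacity C = ρ c_p D = 1020 × 4200 × 44.1 = 1.89×10^8 J/(m²·K).
ΔQ = C ΔT = 1.89×10^8 × 2.14 = 4.04×10^8 J/m².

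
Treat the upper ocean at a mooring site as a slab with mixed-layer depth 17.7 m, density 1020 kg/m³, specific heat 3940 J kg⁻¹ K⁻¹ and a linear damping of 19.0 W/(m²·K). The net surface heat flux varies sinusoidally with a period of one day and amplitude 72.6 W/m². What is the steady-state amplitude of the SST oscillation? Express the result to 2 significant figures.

0.014 K

Areal heat capacity C = ρ c_p D = 1020 × 3940 × 17.7 = 7.11×10^7 J m⁻² K⁻¹.
Angular frequency ω = 2π / T = 2π / 86400 s = 7.27×10^-5 s⁻¹.
√((Cω)² + λ²) = √((5170)² + 19.0²) = 5170 W/(m²·K).
Amplitude A = F₀ / √((Cω)²+λ²) = 72.6 / 5170 = 0.0140 K.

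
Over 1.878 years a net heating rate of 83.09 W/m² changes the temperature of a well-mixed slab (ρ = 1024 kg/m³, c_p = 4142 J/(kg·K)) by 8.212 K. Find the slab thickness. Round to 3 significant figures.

Heat input Q = F Δt = 83.09 × 5.93×10^7 s = 4.92×10^9 J/m².
Required areal heat capacity C = Q / ΔT = 6.00×10^8 J/(m²·K).
Depth D = C / (ρ c_p) = 6.00×10^8 / (1024 × 4142) = 141 m.

141 m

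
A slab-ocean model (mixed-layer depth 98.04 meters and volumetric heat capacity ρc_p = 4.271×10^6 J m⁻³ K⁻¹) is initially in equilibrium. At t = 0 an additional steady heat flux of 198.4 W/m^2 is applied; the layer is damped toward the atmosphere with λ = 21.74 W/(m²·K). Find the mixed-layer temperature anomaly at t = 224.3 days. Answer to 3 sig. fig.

5.79 K

Areal heat capacity C = ρc_p × D = 4.271×10^6 × 98.04 = 4.19×10^8 J m⁻² K⁻¹.
τ = C / λ = 4.19×10^8 / 21.74 = 1.93×10^7 s.
Equilibrium anomaly ΔT_eq = F / λ = 198.4 / 21.74 = 9.13 K.
t = 224.3 days = 1.94×10^7 s, so t/τ = 1.01.
ΔT(t) = ΔT_eq (1 − e^(−t/τ)) = 9.13 × (1 − e^−1.01) = 5.79 K.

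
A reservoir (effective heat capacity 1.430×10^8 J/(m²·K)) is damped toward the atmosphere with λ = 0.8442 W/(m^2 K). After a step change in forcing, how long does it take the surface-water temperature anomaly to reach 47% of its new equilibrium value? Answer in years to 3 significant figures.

3.41 years

Areal heat capacity C = 1.430×10^8 J/(m²·K) (given).
τ = C / λ = 1.43×10^8 / 0.8442 = 1.69×10^8 s.
Fraction reached: 1 − e^(−t/τ) = 0.47 ⇒ t = −τ ln(1 − 0.47) = τ × 0.635.
t = 1.08×10^8 s = 3.41 years.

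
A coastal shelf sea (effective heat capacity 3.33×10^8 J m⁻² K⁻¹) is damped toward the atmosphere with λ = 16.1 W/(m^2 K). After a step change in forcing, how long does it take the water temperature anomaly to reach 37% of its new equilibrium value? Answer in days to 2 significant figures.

110 days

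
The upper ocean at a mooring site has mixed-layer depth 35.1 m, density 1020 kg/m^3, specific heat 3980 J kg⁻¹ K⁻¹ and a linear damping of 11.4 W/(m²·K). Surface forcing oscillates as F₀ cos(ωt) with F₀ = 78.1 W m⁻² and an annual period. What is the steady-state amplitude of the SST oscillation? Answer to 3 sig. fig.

2.55 K

Areal heat capacity C = ρ c_p D = 1020 × 3980 × 35.1 = 1.42×10^8 J m⁻² K⁻¹.
Angular frequency ω = 2π / T = 2π / 3.15×10^7 s = 1.99×10^-7 s⁻¹.
√((Cω)² + λ²) = √((28.4)² + 11.4²) = 30.6 W/(m²·K).
Amplitude A = F₀ / √((Cω)²+λ²) = 78.1 / 30.6 = 2.55 K.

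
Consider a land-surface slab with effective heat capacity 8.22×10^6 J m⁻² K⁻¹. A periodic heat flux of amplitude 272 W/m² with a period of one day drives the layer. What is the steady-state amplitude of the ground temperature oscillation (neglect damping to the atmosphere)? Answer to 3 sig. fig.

0.455 K

Areal heat capacity C = 8.22×10^6 J m⁻² K⁻¹ (given).
Angular frequency ω = 2π / T = 2π / 86400 s = 7.27×10^-5 s⁻¹.
Cω = 8.22×10^6 × 7.27×10^-5 = 598 W/(m²·K).
Amplitude A = F₀ / (Cω) = 272 / 598 = 0.455 K.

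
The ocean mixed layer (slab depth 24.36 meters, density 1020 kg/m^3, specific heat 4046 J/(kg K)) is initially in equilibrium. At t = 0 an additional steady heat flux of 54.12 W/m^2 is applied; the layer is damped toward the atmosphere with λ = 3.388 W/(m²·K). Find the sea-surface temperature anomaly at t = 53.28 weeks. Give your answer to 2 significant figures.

11 K

Areal heat capacity C = ρ c_p D = 1020 × 4046 × 24.36 = 1.01×10^8 J/(m²·K).
τ = C / λ = 1.01×10^8 / 3.388 = 2.97×10^7 s.
Equilibrium anomaly ΔT_eq = F / λ = 54.12 / 3.388 = 16.0 K.
t = 53.28 weeks = 3.22×10^7 s, so t/τ = 1.09.
ΔT(t) = ΔT_eq (1 − e^(−t/τ)) = 16.0 × (1 − e^−1.09) = 10.6 K.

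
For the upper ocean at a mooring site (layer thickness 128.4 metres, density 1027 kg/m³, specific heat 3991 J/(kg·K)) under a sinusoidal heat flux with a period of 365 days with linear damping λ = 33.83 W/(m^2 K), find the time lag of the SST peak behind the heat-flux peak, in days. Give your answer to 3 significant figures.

73.1 days

Areal heat capacity C = ρ c_p D = 1027 × 3991 × 128.4 = 5.26×10^8 J/(m^2 K).
ω = 2π / 3.15×10^7 s = 1.99×10^-7 s⁻¹.
Phase lag φ = arctan(Cω/λ) = arctan(105/33.83) = 1.26 rad.
Time lag = φ / ω = 1.26 / 1.99×10^-7 = 6.32×10^6 s = 73.1 days.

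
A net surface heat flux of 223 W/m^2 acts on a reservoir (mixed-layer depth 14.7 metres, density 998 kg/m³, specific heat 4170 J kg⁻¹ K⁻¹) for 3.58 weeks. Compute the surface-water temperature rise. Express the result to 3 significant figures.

Areal heat capacity C = ρ c_p D = 998 × 4170 × 14.7 = 6.12×10^7 J/(m^2 K).
Net heat input Q = F Δt = 223 × (3.58 weeks × 6.048×10^5 s/week) = 4.83×10^8 J/m².
ΔT = Q / C = 4.83×10^8 / 6.12×10^7 = 7.89 K.

7.89 K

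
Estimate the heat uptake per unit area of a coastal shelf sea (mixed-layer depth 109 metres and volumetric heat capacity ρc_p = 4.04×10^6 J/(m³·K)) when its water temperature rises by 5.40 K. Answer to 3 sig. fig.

Areal heat capacity C = ρc_p × D = 4.04×10^6 × 109 = 4.40×10^8 J/(m²·K).
ΔQ = C ΔT = 4.40×10^8 × 5.40 = 2.38×10^9 J/m².

2.38×10^9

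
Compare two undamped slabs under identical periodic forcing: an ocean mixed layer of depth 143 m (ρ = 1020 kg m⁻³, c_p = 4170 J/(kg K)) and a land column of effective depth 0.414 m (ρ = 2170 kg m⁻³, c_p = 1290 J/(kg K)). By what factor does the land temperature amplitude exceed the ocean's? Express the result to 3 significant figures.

C_ocean = 1020 × 4170 × 143 = 6.08×10^8 J/(m²·K).
C_land = 2170 × 1290 × 0.414 = 1.16×10^6 J/(m²·K).
Undamped amplitude ∝ 1/C, so A_land/A_ocean = C_ocean/C_land = 525.

525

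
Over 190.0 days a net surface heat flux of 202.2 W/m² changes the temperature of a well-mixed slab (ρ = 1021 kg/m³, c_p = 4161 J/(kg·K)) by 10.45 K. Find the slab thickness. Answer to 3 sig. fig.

74.8 m

Heat input Q = F Δt = 202.2 × 1.64×10^7 s = 3.32×10^9 J/m².
Required areal heat capacity C = Q / ΔT = 3.18×10^8 J/(m²·K).
Depth D = C / (ρ c_p) = 3.18×10^8 / (1021 × 4161) = 74.8 m.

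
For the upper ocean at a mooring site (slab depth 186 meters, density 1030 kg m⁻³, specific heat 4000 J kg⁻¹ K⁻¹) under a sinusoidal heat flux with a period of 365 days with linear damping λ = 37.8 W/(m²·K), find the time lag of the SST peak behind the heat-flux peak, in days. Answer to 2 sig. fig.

Areal heat capacity C = ρ c_p D = 1030 × 4000 × 186 = 7.66×10^8 J/(m^2 K).
ω = 2π / 3.15×10^7 s = 1.99×10^-7 s⁻¹.
Phase lag φ = arctan(Cω/λ) = arctan(153/37.8) = 1.33 rad.
Time lag = φ / ω = 1.33 / 1.99×10^-7 = 6.67×10^6 s = 77.2 days.

77 days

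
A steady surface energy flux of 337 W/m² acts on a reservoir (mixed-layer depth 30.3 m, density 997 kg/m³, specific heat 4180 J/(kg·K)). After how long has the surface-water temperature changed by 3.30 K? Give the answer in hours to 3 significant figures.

343 hours

Areal heat capacity C = ρ c_p D = 997 × 4180 × 30.3 = 1.26×10^8 J/(m²·K).
Time required: Δt = C ΔT / F = 1.26×10^8 × 3.30 / 337 = 1.24×10^6 s.
In hours: 1.24×10^6 s / (3600 s/hour) = 343 hours.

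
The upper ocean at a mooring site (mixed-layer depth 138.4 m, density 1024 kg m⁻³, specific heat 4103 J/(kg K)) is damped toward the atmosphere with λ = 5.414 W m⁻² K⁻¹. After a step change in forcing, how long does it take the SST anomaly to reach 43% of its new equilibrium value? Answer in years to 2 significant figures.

Areal heat capacity C = ρ c_p D = 1024 × 4103 × 138.4 = 5.81×10^8 J m⁻² K⁻¹.
τ = C / λ = 5.81×10^8 / 5.414 = 1.07×10^8 s.
Fraction reached: 1 − e^(−t/τ) = 0.43 ⇒ t = −τ ln(1 − 0.43) = τ × 0.562.
t = 6.04×10^7 s = 1.91 years.

1.9 years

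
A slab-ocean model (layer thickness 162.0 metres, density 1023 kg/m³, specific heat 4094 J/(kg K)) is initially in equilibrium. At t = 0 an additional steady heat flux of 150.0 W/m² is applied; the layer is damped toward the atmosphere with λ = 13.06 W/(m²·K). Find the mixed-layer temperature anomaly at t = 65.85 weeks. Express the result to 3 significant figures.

Areal heat capacity C = ρ c_p D = 1023 × 4094 × 162.0 = 6.78×10^8 J/(m²·K).
τ = C / λ = 6.78×10^8 / 13.06 = 5.20×10^7 s.
Equilibrium anomaly ΔT_eq = F / λ = 150.0 / 13.06 = 11.5 K.
t = 65.85 weeks = 3.98×10^7 s, so t/τ = 0.767.
ΔT(t) = ΔT_eq (1 − e^(−t/τ)) = 11.5 × (1 − e^−0.767) = 6.15 K.

6.15 K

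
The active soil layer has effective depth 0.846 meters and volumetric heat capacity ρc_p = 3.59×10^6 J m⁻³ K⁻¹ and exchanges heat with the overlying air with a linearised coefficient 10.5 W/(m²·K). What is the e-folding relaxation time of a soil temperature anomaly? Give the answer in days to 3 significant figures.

Areal heat capacity C = ρc_p × D = 3.59×10^6 × 0.846 = 3.04×10^6 J m⁻² K⁻¹.
Relaxation time τ = C / λ = 3.04×10^6 / 10.5 = 2.89×10^5 s.
In days: 2.89×10^5 s / (86400 s/day) = 3.35 days.

3.35 days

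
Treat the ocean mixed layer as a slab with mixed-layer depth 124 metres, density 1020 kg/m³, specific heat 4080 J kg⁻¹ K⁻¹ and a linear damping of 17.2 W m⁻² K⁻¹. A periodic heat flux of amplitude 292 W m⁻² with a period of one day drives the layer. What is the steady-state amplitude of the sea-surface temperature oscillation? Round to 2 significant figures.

0.0078 K

Areal heat capacity C = ρ c_p D = 1020 × 4080 × 124 = 5.16×10^8 J/(m²·K).
Angular frequency ω = 2π / T = 2π / 86400 s = 7.27×10^-5 s⁻¹.
√((Cω)² + λ²) = √((37500)² + 17.2²) = 37500 W/(m²·K).
Amplitude A = F₀ / √((Cω)²+λ²) = 292 / 37500 = 0.00778 K.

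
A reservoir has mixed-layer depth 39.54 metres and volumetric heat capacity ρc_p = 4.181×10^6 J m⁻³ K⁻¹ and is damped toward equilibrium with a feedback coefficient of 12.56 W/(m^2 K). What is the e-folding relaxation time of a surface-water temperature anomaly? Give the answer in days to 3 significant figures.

Areal heat capacity C = ρc_p × D = 4.181×10^6 × 39.54 = 1.65×10^8 J m⁻² K⁻¹.
Relaxation time τ = C / λ = 1.65×10^8 / 12.56 = 1.32×10^7 s.
In days: 1.32×10^7 s / (86400 s/day) = 152 days.

152 days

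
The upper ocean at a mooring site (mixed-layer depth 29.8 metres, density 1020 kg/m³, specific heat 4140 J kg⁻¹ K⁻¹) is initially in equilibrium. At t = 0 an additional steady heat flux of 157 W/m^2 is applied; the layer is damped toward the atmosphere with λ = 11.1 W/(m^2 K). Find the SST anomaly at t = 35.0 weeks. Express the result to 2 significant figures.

12 K

Areal heat capacity C = ρ c_p D = 1020 × 4140 × 29.8 = 1.26×10^8 J/(m^2 K).
τ = C / λ = 1.26×10^8 / 11.1 = 1.13×10^7 s.
Equilibrium anomaly ΔT_eq = F / λ = 157 / 11.1 = 14.1 K.
t = 35.0 weeks = 2.12×10^7 s, so t/τ = 1.87.
ΔT(t) = ΔT_eq (1 − e^(−t/τ)) = 14.1 × (1 − e^−1.87) = 12.0 K.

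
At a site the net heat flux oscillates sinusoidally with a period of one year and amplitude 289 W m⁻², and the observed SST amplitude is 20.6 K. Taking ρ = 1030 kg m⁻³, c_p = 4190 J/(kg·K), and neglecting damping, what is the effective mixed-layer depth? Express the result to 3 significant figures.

16.3 m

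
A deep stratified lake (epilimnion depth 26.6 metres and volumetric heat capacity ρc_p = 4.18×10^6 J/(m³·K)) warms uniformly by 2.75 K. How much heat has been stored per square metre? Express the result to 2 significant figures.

Areal heat capacity C = ρc_p × D = 4.18×10^6 × 26.6 = 1.11×10^8 J/(m²·K).
ΔQ = C ΔT = 1.11×10^8 × 2.75 = 3.06×10^8 J/m².

3.1×10^8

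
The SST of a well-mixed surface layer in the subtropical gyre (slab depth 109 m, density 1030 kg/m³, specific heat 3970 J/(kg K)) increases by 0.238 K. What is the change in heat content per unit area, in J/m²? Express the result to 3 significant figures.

Areal heat capacity C = ρ c_p D = 1030 × 3970 × 109 = 4.46×10^8 J/(m^2 K).
ΔQ = C ΔT = 4.46×10^8 × 0.238 = 1.06×10^8 J/m².

1.06×10^8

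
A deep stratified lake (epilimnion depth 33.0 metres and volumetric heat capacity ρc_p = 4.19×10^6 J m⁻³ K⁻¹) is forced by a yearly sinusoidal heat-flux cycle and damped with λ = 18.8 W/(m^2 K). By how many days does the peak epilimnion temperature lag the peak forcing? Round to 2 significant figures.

56 days

Areal heat capacity C = ρc_p × D = 4.19×10^6 × 33.0 = 1.38×10^8 J/(m^2 K).
ω = 2π / 3.15×10^7 s = 1.99×10^-7 s⁻¹.
Phase lag φ = arctan(Cω/λ) = arctan(27.5/18.8) = 0.972 rad.
Time lag = φ / ω = 0.972 / 1.99×10^-7 = 4.88×10^6 s = 56.5 days.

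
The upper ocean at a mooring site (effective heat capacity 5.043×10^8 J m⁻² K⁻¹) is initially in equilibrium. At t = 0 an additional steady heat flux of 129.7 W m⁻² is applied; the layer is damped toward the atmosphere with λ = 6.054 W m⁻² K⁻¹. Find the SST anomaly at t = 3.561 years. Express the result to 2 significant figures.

Areal heat capacity C = 5.043×10^8 J m⁻² K⁻¹ (given).
τ = C / λ = 5.04×10^8 / 6.054 = 8.33×10^7 s.
Equilibrium anomaly ΔT_eq = F / λ = 129.7 / 6.054 = 21.4 K.
t = 3.561 years = 1.12×10^8 s, so t/τ = 1.35.
ΔT(t) = ΔT_eq (1 − e^(−t/τ)) = 21.4 × (1 − e^−1.35) = 15.9 K.

16 K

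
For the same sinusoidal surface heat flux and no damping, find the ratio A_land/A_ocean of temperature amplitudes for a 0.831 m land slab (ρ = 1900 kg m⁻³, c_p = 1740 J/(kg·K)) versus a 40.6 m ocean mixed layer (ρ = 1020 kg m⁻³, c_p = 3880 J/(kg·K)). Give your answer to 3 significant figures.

C_ocean = 1020 × 3880 × 40.6 = 1.61×10^8 J/(m²·K).
C_land = 1900 × 1740 × 0.831 = 2.75×10^6 J/(m²·K).
Undamped amplitude ∝ 1/C, so A_land/A_ocean = C_ocean/C_land = 58.5.

58.5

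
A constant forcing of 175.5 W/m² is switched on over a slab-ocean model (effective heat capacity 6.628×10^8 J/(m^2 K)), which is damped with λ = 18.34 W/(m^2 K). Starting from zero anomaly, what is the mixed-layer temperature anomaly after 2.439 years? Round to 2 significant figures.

8.4 K

Areal heat capacity C = 6.628×10^8 J/(m^2 K) (given).
τ = C / λ = 6.63×10^8 / 18.34 = 3.61×10^7 s.
Equilibrium anomaly ΔT_eq = F / λ = 175.5 / 18.34 = 9.57 K.
t = 2.439 years = 7.70×10^7 s, so t/τ = 2.13.
ΔT(t) = ΔT_eq (1 − e^(−t/τ)) = 9.57 × (1 − e^−2.13) = 8.43 K.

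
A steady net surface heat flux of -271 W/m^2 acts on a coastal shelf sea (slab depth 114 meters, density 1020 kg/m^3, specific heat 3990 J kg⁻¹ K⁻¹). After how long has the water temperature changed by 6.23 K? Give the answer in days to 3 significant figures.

Areal heat capacity C = ρ c_p D = 1020 × 3990 × 114 = 4.64×10^8 J/(m^2 K).
Time required: Δt = C ΔT / F = 4.64×10^8 × -6.23 / -271 = 1.07×10^7 s.
In days: 1.07×10^7 s / (86400 s/day) = 123 days.

123 days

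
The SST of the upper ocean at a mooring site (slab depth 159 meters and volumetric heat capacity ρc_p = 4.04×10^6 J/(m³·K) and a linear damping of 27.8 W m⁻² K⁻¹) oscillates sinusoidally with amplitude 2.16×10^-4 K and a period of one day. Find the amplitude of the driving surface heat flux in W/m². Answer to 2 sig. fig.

Areal heat capacity C = ρc_p × D = 4.04×10^6 × 159 = 6.42×10^8 J m⁻² K⁻¹.
ω = 2π / 86400 s = 7.27×10^-5 s⁻¹.
√((Cω)² + λ²) = √((46700)² + 27.8²) = 46700 W/(m²·K).
F₀ = A × √((Cω)²+λ²) = 2.16×10^-4 × 46700 = 10.1 W/m².

10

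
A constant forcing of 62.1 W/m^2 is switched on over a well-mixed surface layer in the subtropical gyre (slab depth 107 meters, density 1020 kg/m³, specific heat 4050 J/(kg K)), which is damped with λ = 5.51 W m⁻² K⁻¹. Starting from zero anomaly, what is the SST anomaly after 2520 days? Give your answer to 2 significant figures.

Areal heat capacity C = ρ c_p D = 1020 × 4050 × 107 = 4.42×10^8 J/(m^2 K).
τ = C / λ = 4.42×10^8 / 5.51 = 8.02×10^7 s.
Equilibrium anomaly ΔT_eq = F / λ = 62.1 / 5.51 = 11.3 K.
t = 2520 days = 2.18×10^8 s, so t/τ = 2.71.
ΔT(t) = ΔT_eq (1 − e^(−t/τ)) = 11.3 × (1 − e^−2.71) = 10.5 K.

11 K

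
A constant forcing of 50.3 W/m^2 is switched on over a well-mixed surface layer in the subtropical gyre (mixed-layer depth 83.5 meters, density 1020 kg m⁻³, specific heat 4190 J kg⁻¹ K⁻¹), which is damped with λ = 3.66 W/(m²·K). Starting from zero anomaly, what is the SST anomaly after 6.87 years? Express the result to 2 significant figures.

Areal heat capacity C = ρ c_p D = 1020 × 4190 × 83.5 = 3.57×10^8 J m⁻² K⁻¹.
τ = C / λ = 3.57×10^8 / 3.66 = 9.75×10^7 s.
Equilibrium anomaly ΔT_eq = F / λ = 50.3 / 3.66 = 13.7 K.
t = 6.87 years = 2.17×10^8 s, so t/τ = 2.22.
ΔT(t) = ΔT_eq (1 − e^(−t/τ)) = 13.7 × (1 − e^−2.22) = 12.3 K.

12 K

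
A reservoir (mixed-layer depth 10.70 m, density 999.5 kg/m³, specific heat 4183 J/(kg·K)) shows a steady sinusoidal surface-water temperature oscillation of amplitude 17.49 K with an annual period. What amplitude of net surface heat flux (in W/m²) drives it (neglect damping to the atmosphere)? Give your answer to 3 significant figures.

156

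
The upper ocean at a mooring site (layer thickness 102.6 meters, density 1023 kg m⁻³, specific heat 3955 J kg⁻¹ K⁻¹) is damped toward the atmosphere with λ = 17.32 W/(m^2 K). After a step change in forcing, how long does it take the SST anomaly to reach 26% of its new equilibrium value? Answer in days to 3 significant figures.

Areal heat capacity C = ρ c_p D = 1023 × 3955 × 102.6 = 4.15×10^8 J/(m²·K).
τ = C / λ = 4.15×10^8 / 17.32 = 2.40×10^7 s.
Fraction reached: 1 − e^(−t/τ) = 0.26 ⇒ t = −τ ln(1 − 0.26) = τ × 0.301.
t = 7.22×10^6 s = 83.5 days.

83.5 days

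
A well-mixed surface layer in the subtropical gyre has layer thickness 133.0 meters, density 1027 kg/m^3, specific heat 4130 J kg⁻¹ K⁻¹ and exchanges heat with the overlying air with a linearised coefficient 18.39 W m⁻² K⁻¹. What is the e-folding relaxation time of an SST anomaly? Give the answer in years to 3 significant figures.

0.972 years

Areal heat capacity C = ρ c_p D = 1027 × 4130 × 133.0 = 5.64×10^8 J/(m²·K).
Relaxation time τ = C / λ = 5.64×10^8 / 18.39 = 3.07×10^7 s.
In years: 3.07×10^7 s / (3.156×10^7 s/year) = 0.972 years.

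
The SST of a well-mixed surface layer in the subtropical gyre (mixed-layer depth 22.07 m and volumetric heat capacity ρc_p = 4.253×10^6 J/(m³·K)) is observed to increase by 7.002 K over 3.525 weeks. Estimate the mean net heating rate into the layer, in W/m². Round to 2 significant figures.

Areal heat capacity C = ρc_p × D = 4.253×10^6 × 22.07 = 9.39×10^7 J m⁻² K⁻¹.
Required heat per unit area: Q = C ΔT = 9.39×10^7 × 7.002 = 6.57×10^8 J/m².
Flux F = Q / Δt = 6.57×10^8 / 2.13×10^6 s = 308 W/m².

310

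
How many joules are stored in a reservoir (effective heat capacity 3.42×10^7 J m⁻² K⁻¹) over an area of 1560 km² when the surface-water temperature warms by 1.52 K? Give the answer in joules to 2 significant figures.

Areal heat capacity C = 3.42×10^7 J m⁻² K⁻¹ (given).
Heat per unit area: q = C ΔT = 3.42×10^7 × 1.52 = 5.20×10^7 J/m².
Total heat: Q = q × A = 5.20×10^7 × (1560 × 10⁶ m²) = 8.11×10^16 J.

8.1×10^16 J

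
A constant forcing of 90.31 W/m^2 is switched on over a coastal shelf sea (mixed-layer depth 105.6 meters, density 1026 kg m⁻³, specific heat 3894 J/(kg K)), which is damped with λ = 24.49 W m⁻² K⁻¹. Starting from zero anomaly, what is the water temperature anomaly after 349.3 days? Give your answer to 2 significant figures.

3.0 K

Areal heat capacity C = ρ c_p D = 1026 × 3894 × 105.6 = 4.22×10^8 J/(m²·K).
τ = C / λ = 4.22×10^8 / 24.49 = 1.72×10^7 s.
Equilibrium anomaly ΔT_eq = F / λ = 90.31 / 24.49 = 3.69 K.
t = 349.3 days = 3.02×10^7 s, so t/τ = 1.75.
ΔT(t) = ΔT_eq (1 − e^(−t/τ)) = 3.69 × (1 − e^−1.75) = 3.05 K.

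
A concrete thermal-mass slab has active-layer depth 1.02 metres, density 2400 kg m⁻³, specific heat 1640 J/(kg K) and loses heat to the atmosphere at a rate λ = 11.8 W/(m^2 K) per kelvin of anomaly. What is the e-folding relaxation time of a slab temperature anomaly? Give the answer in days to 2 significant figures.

3.9 days

Areal heat capacity C = ρ c_p D = 2400 × 1640 × 1.02 = 4.01×10^6 J m⁻² K⁻¹.
Relaxation time τ = C / λ = 4.01×10^6 / 11.8 = 3.40×10^5 s.
In days: 3.40×10^5 s / (86400 s/day) = 3.94 days.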